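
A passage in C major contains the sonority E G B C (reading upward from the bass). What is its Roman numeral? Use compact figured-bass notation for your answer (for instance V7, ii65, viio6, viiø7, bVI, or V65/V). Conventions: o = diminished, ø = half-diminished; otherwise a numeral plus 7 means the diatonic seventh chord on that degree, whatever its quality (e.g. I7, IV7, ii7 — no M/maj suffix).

Stacked in thirds the chord is C-E-G-B: a major seventh chord on C.
C is scale degree 1 in C major, and a major seventh chord on that degree is written I7.
With E in the bass the chord is in first inversion, so the figured bass is 65.

I65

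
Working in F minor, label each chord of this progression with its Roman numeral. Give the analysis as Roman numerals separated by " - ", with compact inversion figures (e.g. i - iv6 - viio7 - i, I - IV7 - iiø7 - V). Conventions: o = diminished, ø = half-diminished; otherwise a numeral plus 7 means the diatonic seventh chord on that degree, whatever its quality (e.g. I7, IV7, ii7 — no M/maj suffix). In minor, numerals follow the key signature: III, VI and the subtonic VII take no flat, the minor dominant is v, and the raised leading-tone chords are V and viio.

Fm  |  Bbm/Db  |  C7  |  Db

i - iv6 - V7 - VI

Fm: minor triad on F = scale degree 1 → i.
Bbm/Db: minor triad on Bb = scale degree 4 → iv6.
C7: root C is the dominant; dominant seventh chord there is V7.
Db: major triad on Db = scale degree 6 → VI.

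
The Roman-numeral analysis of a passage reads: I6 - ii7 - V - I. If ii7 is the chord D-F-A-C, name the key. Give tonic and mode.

The chord Dm7 is a minor seventh chord rooted on D; its label is ii7.
If D is scale degree 2 and the mode makes that degree carry a minor seventh chord, the tonic is C and the mode is major.

C major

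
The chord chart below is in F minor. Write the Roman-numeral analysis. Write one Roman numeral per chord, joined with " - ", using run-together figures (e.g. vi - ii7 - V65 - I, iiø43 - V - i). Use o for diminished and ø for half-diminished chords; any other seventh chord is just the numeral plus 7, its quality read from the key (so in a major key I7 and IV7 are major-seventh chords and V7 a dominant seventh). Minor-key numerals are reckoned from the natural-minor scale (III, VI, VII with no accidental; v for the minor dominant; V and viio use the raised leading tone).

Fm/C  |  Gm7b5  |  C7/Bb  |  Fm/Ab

Fm/C has root F, degree 1 in F minor, so i64.
Gm7b5: root G is the supertonic; half-diminished seventh chord there is iiø7.
C7/Bb: dominant seventh chord on C = scale degree 5 → V42.
Fm/Ab has root F, degree 1 in F minor, so i6.

i64 - iiø7 - V42 - i6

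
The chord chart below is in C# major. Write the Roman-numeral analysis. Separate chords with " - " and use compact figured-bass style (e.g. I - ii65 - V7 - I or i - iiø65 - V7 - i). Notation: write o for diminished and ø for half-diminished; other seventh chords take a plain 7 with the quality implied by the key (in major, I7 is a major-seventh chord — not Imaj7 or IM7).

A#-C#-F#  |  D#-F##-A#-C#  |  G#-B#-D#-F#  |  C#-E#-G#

IV6 - V7/V - V7 - I

A#-C#-F#: root F# is the subdominant; major triad there is IV6.
D#-F##-A#-C#: a dominant seventh chord on D#, the applied dominant of V → V7/V.
G#-B#-D#-F#: dominant seventh chord on G# = scale degree 5 → V7.
C#-E#-G# has root C#, degree 1 in C# major, so I.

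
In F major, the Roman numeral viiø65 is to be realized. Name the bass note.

viiø in F major has root E; the chord is E-G-Bb-D.
The figure 65 means first inversion — the third is in the bass.

G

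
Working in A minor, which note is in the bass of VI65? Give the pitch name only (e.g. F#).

VI in A minor has root F; the chord is F-A-C-E.
The figure 65 means first inversion — the third is in the bass.

A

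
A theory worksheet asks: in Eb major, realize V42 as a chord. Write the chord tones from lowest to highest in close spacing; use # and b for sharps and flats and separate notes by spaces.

In Eb major, scale degree 5 is Bb, and the diatonic chord built there is a dominant seventh chord.
Stacking thirds from Bb gives Bb-D-F-Ab.
The figured bass 42 indicates third inversion, placing the seventh (Ab) in the bass: Ab-Bb-D-F.

Ab Bb D F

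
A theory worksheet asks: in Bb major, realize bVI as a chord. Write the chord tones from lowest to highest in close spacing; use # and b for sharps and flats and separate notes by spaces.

Gb Bb Db

Scale degree 6 in Bb major is G; lowering it a half step gives Gb. bVI is a major triad on the lowered sixth degree, borrowed from the parallel minor.
So the chord is Gb-Bb-Db.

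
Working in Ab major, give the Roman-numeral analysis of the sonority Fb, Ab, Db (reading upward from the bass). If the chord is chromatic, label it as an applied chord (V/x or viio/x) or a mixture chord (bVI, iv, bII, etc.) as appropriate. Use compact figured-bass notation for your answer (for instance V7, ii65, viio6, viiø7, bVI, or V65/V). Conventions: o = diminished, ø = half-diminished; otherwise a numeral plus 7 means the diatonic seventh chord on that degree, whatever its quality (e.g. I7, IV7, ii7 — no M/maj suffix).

iv6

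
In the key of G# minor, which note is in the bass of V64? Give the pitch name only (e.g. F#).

A#

V in G# minor has root D#; the chord is D#-F##-A#.
The figure 64 means second inversion — the fifth is in the bass.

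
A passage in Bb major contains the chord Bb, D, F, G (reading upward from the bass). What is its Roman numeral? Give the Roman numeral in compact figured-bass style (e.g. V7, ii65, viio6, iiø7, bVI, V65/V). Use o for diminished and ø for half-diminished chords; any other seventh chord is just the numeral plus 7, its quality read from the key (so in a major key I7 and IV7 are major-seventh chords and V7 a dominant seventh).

The pitches G-Bb-D-F form a minor seventh chord rooted on G.
In Bb major, G is the submediant; the diatonic minor seventh chord there is vi7.
With Bb in the bass the chord is in first inversion, so the figured bass is 65.

vi65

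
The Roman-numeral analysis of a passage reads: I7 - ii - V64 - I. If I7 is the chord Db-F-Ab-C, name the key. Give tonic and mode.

Db major

I7 is given as Db-F-Ab-C — a major seventh chord with root Db.
If Db is scale degree 1 and the mode makes that degree carry a major seventh chord, the tonic is Db and the mode is major.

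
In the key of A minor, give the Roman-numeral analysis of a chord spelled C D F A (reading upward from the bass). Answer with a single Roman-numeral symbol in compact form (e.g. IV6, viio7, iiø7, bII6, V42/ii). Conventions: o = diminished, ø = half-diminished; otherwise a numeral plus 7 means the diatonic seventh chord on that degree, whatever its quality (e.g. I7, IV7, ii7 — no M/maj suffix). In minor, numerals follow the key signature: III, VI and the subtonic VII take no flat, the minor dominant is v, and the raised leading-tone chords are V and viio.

Stacked in thirds the chord is D-F-A-C: a minor seventh chord on D.
D is scale degree 4 in A minor, and a minor seventh chord on that degree is written iv7.
With C in the bass the chord is in third inversion, so the figured bass is 42.

iv42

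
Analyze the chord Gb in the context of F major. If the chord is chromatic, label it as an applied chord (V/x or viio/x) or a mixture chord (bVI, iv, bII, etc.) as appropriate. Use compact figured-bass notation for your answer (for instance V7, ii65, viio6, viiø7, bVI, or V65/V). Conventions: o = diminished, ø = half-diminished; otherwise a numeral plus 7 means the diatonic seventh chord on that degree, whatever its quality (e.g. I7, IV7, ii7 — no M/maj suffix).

The pitches Gb-Bb-Db form a major triad rooted on Gb.
Gb is the lowered second degree of F major (diatonic 2 would be G). This is the Neapolitan chord — a major triad on the lowered second degree.

bII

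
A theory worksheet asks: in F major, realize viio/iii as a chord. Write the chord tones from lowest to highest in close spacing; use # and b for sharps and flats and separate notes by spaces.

G# B D

The slash marks an applied leading-tone chord: viio of iii. In F major, iii is A, so the leading tone to it is G#, a half step below.
Building a diminished triad on G# gives G#-B-D.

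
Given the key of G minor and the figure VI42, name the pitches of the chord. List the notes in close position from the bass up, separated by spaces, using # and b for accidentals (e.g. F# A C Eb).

The numeral's case and figure indicate a major seventh chord. In G minor its root, the sixth degree, is Eb.
That chord is spelled Eb-G-Bb-D.
The figured bass 42 indicates third inversion, placing the seventh (D) in the bass: D-Eb-G-Bb.

D Eb G Bb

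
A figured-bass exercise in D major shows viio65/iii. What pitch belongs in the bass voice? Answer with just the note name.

The applied chord viio65/iii is rooted on E#: E#-G#-B-D.
The figure 65 means first inversion — the third is in the bass.

G#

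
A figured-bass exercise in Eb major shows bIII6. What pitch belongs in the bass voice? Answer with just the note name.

Bb

bIII in Eb major has root Gb; the chord is Gb-Bb-Db.
The figure 6 means first inversion — the third is in the bass.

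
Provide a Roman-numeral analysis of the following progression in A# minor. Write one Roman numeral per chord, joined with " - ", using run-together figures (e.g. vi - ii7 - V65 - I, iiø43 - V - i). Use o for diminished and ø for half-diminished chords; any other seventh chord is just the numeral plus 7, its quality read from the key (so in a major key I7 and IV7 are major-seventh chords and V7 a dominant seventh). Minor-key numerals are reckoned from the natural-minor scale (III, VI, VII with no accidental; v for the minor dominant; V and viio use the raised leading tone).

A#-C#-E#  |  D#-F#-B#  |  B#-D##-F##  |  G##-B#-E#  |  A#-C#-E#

A#-C#-E#: minor triad on A# = scale degree 1 → i.
D#-F#-B# has root B#, degree 2 in A# minor, so iio6.
B#-D##-F## is the secondary dominant of V (major triad on B#): V/V.
G##-B#-E# has root E#, degree 5 in A# minor, so V6.
A#-C#-E#: root A# is the tonic; minor triad there is i.

i - iio6 - V/V - V6 - i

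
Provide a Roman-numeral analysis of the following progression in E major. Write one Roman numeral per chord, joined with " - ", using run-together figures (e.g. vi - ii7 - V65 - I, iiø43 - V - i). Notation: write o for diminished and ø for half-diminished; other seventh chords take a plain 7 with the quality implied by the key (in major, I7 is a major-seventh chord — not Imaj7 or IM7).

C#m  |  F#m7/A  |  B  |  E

vi - ii65 - V - I

C#m has root C#, degree 6 in E major, so vi.
F#m7/A has root F#, degree 2 in E major, so ii65.
B: major triad on B = scale degree 5 → V.
E: root E is the tonic; major triad there is I.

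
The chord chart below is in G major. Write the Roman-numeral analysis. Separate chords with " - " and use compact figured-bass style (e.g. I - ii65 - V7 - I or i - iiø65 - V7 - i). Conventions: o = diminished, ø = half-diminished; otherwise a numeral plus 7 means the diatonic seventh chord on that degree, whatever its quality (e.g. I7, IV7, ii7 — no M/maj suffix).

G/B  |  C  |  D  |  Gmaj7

I6 - IV - V - I7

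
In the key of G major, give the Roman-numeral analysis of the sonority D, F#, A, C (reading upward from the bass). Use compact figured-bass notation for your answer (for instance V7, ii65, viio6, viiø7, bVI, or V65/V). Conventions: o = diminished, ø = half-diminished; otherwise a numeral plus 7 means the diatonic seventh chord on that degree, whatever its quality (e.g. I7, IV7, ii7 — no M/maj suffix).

V7

Stacked in thirds the chord is D-F#-A-C: a dominant seventh chord on D.
D is scale degree 5 in G major, and a dominant seventh chord on that degree is written V7.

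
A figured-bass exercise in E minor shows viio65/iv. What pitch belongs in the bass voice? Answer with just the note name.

B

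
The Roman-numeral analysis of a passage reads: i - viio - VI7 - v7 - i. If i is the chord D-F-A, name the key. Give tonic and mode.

D minor

i is given as D-F-A — a minor triad with root D.
If D is scale degree 1 and the mode makes that degree carry a minor triad, the tonic is D and the mode is minor.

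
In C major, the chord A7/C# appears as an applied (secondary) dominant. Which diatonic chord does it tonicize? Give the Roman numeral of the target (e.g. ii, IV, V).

ii

The chord is a dominant seventh chord on A.
A dominant resolves down a perfect fifth: A → D. In C major, D is scale degree 2, i.e. ii.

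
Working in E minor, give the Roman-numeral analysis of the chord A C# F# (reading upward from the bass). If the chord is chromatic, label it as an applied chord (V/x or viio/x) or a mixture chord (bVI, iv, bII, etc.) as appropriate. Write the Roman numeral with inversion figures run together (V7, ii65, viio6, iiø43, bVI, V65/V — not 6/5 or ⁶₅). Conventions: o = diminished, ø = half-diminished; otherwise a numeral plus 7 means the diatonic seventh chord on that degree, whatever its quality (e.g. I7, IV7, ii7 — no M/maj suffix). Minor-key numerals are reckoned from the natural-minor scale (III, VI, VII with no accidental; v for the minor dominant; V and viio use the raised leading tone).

ii6

Stacked in thirds the chord is F#-A-C#: a minor triad on F#.
F# is the second degree of E minor. This is the minor supertonic, borrowed from the parallel major (the Dorian ii).
With A in the bass the chord is in first inversion, so the figured bass is 6.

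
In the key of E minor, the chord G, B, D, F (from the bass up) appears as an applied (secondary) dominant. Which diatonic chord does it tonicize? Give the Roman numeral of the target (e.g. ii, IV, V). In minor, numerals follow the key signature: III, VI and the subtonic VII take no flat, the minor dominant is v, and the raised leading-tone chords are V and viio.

The chord is a dominant seventh chord on G.
A dominant resolves down a perfect fifth: G → C. In E minor, C is scale degree 6, i.e. VI.

VI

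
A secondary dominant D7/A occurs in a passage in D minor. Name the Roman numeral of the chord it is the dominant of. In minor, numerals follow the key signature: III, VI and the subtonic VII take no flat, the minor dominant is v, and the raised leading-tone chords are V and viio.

The chord is a dominant seventh chord on D.
A dominant resolves down a perfect fifth: D → G. In D minor, G is scale degree 4, i.e. iv.

iv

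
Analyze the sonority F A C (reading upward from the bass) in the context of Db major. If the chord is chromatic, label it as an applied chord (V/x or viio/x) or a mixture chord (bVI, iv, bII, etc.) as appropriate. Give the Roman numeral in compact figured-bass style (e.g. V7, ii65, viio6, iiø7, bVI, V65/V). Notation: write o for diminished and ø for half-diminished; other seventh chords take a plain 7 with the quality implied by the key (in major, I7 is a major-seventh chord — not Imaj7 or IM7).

V/vi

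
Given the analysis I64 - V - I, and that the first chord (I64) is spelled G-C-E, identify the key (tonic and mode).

C major

The anchor chord is a major triad on C, labeled I64.
If C is scale degree 1 and the mode makes that degree carry a major triad, the tonic is C and the mode is major.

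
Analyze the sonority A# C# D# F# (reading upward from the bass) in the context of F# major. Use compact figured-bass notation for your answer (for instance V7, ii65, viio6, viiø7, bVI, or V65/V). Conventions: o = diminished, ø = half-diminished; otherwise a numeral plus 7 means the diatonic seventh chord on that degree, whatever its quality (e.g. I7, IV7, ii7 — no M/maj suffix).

Stacked in thirds the chord is D#-F#-A#-C#: a minor seventh chord on D#.
D# is scale degree 6 in F# major, and a minor seventh chord on that degree is written vi7.
With A# in the bass the chord is in second inversion, so the figured bass is 43.

vi43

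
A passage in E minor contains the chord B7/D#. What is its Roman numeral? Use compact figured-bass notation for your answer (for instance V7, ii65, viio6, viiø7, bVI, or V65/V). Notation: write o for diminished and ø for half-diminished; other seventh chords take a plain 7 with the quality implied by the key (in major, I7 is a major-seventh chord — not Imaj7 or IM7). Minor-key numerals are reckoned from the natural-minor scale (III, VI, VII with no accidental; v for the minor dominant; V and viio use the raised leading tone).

V65

The pitches B-D#-F#-A form a dominant seventh chord rooted on B.
B is scale degree 5 in E minor, and a dominant seventh chord on that degree is written V7.
With D# in the bass the chord is in first inversion, so the figured bass is 65.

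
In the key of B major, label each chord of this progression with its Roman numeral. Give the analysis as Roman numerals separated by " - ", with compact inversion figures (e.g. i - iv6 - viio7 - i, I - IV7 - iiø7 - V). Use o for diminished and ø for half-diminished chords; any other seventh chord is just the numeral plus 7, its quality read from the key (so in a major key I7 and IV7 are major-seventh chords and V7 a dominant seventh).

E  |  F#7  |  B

E: major triad on E = scale degree 4 → IV.
F#7: root F# is the dominant; dominant seventh chord there is V7.
B has root B, degree 1 in B major, so I.

IV - V7 - I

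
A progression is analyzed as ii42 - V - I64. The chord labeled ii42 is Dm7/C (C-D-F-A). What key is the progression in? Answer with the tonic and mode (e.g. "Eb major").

ii42 is given as C-D-F-A — a minor seventh chord with root D.
If D is scale degree 2 and the mode makes that degree carry a minor seventh chord, the tonic is C and the mode is major.

C major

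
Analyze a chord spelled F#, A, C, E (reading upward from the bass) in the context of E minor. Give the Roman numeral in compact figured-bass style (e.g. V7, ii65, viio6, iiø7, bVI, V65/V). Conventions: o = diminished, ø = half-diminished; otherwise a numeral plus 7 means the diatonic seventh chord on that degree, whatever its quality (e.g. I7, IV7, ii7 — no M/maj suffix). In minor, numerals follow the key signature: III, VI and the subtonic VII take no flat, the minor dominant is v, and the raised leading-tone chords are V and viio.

The pitches F#-A-C-E form a half-diminished seventh chord rooted on F#.
In E minor, F# is the supertonic; the diatonic half-diminished seventh chord there is iiø7.

iiø7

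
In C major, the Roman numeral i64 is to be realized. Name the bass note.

i in C major has root C; the chord is C-Eb-G.
The figure 64 means second inversion — the fifth is in the bass.

G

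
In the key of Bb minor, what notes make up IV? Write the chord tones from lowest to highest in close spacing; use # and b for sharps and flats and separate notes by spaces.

Eb G Bb

IV is the major subdominant, borrowed from the parallel major. In Bb minor that root is Eb.
So the chord is Eb-G-Bb, a major triad.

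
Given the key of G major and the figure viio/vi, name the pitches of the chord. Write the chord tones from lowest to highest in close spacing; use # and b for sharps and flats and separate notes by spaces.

D# F# A

viio/vi is a secondary leading-tone chord. The target vi is E in G major; the applied chord is rooted a semitone below, on D#.
Building a diminished triad on D# gives D#-F#-A.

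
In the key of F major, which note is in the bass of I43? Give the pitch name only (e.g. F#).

C

I in F major has root F; the chord is F-A-C-E.
The figure 43 means second inversion — the fifth is in the bass.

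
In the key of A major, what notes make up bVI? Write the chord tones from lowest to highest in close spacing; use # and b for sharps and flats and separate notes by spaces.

F A C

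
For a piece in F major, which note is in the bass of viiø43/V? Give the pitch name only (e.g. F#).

F

The applied chord viiø43/V is rooted on B: B-D-F-A.
The figure 43 means second inversion — the fifth is in the bass.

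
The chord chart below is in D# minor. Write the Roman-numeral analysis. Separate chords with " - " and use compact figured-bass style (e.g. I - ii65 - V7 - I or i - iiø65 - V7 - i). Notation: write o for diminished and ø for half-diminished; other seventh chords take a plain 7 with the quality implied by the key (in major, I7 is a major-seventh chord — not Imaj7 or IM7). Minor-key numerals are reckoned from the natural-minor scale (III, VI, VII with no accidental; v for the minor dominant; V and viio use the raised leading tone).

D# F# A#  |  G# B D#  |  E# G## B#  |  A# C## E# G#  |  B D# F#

i - iv - V/V - V7 - VI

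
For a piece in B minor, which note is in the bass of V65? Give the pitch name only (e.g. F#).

A#

V in B minor has root F#; the chord is F#-A#-C#-E.
The figure 65 means first inversion — the third is in the bass.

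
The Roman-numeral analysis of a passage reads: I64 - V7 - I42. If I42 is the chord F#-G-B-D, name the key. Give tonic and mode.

The chord Gmaj7/F# is a major seventh chord rooted on G; its label is I42.
If G is scale degree 1 and the mode makes that degree carry a major seventh chord, the tonic is G and the mode is major.

G major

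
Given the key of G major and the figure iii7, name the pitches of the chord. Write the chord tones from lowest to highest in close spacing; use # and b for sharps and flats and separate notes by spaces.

B D F# A

The numeral's case and figure indicate a minor seventh chord. In G major its root, the third degree, is B.
Stacking thirds from B gives B-D-F#-A.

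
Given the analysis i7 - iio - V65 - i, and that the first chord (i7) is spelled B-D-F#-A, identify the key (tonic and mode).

B minor

The anchor chord is a minor seventh chord on B, labeled i7.
If B is scale degree 1 and the mode makes that degree carry a minor seventh chord, the tonic is B and the mode is minor.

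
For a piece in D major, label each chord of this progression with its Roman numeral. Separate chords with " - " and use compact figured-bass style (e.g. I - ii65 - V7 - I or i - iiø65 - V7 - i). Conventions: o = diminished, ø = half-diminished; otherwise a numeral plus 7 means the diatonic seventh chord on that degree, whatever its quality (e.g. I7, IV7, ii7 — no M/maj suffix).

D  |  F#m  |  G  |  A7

D: major triad on D = scale degree 1 → I.
F#m: root F# is the mediant; minor triad there is iii.
G has root G, degree 4 in D major, so IV.
A7: root A is the dominant; dominant seventh chord there is V7.

I - iii - IV - V7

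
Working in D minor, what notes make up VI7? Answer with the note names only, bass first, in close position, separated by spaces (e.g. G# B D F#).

Bb D F A

The numeral's case and figure indicate a major seventh chord. In D minor its root, scale degree 6, is Bb.
Stacking thirds from Bb gives Bb-D-F-A.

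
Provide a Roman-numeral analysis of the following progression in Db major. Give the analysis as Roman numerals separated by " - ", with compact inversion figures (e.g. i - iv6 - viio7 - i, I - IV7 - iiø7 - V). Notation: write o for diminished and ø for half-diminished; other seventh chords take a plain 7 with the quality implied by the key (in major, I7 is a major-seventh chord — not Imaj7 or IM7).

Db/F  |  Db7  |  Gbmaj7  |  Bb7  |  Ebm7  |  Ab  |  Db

I6 - V7/IV - IV7 - V7/ii - ii7 - V - I

Db/F has root Db, degree 1 in Db major, so I6.
Db7 is the secondary dominant of IV (dominant seventh chord on Db): V7/IV.
Gbmaj7: root Gb is the subdominant; major seventh chord there is IV7.
Bb7: a dominant seventh chord on Bb, the applied dominant of ii → V7/ii.
Ebm7: root Eb is the supertonic; minor seventh chord there is ii7.
Ab: root Ab is the dominant; major triad there is V.
Db: root Db is the tonic; major triad there is I.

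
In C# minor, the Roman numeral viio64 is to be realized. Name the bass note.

F#

viio in C# minor has root B#; the chord is B#-D#-F#.
The figure 64 means second inversion — the fifth is in the bass.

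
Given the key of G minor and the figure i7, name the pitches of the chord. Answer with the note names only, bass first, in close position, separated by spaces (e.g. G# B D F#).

In G minor, the tonic is G, and the diatonic chord built there is a minor seventh chord.
Stacking thirds from G gives G-Bb-D-F.

G Bb D F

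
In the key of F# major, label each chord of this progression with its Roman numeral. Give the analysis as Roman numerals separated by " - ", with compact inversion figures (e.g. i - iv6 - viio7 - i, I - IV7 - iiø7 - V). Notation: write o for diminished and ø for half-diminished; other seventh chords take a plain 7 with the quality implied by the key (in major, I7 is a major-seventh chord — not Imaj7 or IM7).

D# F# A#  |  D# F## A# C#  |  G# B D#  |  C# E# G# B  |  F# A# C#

vi - V7/ii - ii - V7 - I

D#-F#-A#: root D# is the submediant; minor triad there is vi.
D#-F##-A#-C# is the secondary dominant of ii (dominant seventh chord on D#): V7/ii.
G#-B-D#: minor triad on G# = scale degree 2 → ii.
C#-E#-G#-B: dominant seventh chord on C# = scale degree 5 → V7.
F#-A#-C#: major triad on F# = scale degree 1 → I.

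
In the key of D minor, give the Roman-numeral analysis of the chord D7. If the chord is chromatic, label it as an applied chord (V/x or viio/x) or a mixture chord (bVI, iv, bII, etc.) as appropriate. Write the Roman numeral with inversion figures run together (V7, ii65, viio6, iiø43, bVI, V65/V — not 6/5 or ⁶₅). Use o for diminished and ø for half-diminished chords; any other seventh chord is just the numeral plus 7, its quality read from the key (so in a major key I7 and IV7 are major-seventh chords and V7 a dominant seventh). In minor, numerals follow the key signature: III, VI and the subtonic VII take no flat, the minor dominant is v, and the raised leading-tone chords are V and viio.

V7/iv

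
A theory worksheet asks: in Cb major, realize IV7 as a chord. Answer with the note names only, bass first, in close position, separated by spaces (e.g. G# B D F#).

The numeral's case and figure indicate a major seventh chord. In Cb major its root, the subdominant, is Fb.
That chord is spelled Fb-Ab-Cb-Eb.

Fb Ab Cb Eb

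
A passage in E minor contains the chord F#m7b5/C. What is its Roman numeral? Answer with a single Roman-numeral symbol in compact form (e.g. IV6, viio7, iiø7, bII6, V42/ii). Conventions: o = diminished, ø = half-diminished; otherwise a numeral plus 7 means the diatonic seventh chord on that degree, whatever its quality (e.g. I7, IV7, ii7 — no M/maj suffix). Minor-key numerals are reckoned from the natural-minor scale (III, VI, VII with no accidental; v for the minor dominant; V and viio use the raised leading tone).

The pitches F#-A-C-E form a half-diminished seventh chord rooted on F#.
F# is scale degree 2 in E minor, and a half-diminished seventh chord on that degree is written iiø7.
With C in the bass the chord is in second inversion, so the figured bass is 43.

iiø43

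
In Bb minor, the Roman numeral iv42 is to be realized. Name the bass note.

Db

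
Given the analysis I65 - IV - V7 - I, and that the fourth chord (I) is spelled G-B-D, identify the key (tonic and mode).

I is given as G-B-D — a major triad with root G.
If G is scale degree 1 and the mode makes that degree carry a major triad, the tonic is G and the mode is major.

G major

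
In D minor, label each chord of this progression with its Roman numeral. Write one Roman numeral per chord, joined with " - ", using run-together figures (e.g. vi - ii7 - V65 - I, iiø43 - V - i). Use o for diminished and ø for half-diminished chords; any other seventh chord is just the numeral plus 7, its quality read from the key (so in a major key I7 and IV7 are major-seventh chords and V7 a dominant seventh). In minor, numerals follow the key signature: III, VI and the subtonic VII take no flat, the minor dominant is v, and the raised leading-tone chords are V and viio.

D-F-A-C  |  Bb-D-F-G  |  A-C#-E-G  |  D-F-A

D-F-A-C has root D, degree 1 in D minor, so i7.
Bb-D-F-G has root G, degree 4 in D minor, so iv65.
A-C#-E-G has root A, degree 5 in D minor, so V7.
D-F-A has root D, degree 1 in D minor, so i.

i7 - iv65 - V7 - i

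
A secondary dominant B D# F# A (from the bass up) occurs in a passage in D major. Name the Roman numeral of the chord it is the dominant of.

The chord is a dominant seventh chord on B.
A dominant resolves down a perfect fifth: B → E. In D major, E is scale degree 2, i.e. ii.

ii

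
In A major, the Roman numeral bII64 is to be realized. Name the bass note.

F

bII in A major has root Bb; the chord is Bb-D-F.
The figure 64 means second inversion — the fifth is in the bass.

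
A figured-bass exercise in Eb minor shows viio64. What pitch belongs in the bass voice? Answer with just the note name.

Ab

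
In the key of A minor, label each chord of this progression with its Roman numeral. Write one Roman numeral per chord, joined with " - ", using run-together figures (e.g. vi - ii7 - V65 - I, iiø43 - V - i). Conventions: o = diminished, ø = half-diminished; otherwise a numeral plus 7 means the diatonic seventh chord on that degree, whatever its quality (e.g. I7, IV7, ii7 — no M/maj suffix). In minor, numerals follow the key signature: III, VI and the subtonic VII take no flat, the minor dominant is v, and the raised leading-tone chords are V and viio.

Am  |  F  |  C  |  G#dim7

Am has root A, degree 1 in A minor, so i.
F has root F, degree 6 in A minor, so VI.
C: root C is the mediant; major triad there is III.
G#dim7: root G# is the leading tone; fully diminished seventh chord there is viio7.

i - VI - III - viio7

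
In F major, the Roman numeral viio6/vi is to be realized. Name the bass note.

E

The applied chord viio6/vi is rooted on C#: C#-E-G.
The figure 6 means first inversion — the third is in the bass.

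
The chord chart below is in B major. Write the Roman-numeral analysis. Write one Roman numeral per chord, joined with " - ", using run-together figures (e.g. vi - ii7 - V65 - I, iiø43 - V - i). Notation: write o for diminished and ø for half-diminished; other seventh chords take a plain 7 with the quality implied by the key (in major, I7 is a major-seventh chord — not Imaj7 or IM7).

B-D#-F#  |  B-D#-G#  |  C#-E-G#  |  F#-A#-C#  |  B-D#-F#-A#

B-D#-F#: major triad on B = scale degree 1 → I.
B-D#-G#: root G# is the submediant; minor triad there is vi6.
C#-E-G#: root C# is the supertonic; minor triad there is ii.
F#-A#-C#: root F# is the dominant; major triad there is V.
B-D#-F#-A# has root B, degree 1 in B major, so I7.

I - vi6 - ii - V - I7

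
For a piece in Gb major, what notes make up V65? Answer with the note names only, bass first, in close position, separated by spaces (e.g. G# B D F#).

F Ab Cb Db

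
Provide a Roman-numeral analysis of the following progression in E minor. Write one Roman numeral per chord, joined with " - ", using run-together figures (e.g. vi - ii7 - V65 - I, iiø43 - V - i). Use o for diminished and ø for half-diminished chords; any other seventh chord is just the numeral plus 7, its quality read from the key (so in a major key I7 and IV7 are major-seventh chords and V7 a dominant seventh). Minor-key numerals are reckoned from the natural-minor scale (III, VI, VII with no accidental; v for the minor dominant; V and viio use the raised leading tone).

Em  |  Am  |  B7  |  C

i - iv - V7 - VI

Em: root E is the tonic; minor triad there is i.
Am has root A, degree 4 in E minor, so iv.
B7: dominant seventh chord on B = scale degree 5 → V7.
C: root C is the submediant; major triad there is VI.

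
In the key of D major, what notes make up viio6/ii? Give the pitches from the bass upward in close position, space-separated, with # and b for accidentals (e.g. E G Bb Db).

viio6/ii is a secondary leading-tone chord. The target ii is E in D major; the applied chord is rooted a semitone below, on D#.
Building a diminished triad on D# gives D#-F#-A.
The figured bass 6 indicates first inversion, placing the third (F#) in the bass: F#-A-D#.

F# A D#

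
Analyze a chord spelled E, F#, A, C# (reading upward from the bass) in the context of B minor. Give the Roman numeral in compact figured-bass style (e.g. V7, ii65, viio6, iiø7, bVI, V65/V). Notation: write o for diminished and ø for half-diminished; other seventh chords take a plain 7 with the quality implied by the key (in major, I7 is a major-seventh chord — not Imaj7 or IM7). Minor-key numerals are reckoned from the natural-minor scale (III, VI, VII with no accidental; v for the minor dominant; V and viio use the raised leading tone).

Stacked in thirds the chord is F#-A-C#-E: a minor seventh chord on F#.
F# is scale degree 5 in B minor, and a minor seventh chord on that degree is written v7.
With E in the bass the chord is in third inversion, so the figured bass is 42.

v42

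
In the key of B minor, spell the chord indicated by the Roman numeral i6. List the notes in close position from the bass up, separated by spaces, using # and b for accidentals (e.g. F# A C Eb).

In B minor, scale degree 1 is B, and the diatonic chord built there is a minor triad.
That chord is spelled B-D-F#.
The figured bass 6 indicates first inversion, placing the third (D) in the bass: D-F#-B.

D F# B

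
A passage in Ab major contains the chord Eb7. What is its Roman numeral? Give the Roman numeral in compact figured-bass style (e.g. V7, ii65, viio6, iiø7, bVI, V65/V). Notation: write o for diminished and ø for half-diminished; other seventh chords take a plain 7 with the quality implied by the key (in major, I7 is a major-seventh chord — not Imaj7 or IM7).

V7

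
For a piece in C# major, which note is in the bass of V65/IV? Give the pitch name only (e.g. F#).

E#

The applied chord V65/IV is rooted on C#: C#-E#-G#-B.
The figure 65 means first inversion — the third is in the bass.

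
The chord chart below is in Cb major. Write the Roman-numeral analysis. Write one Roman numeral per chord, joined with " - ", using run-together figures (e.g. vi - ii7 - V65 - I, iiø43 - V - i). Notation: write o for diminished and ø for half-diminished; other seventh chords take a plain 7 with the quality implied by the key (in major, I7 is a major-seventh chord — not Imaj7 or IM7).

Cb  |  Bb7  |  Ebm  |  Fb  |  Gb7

I - V7/iii - iii - IV - V7

Cb: major triad on Cb = scale degree 1 → I.
Bb7: a dominant seventh chord on Bb, the applied dominant of iii → V7/iii.
Ebm: root Eb is the mediant; minor triad there is iii.
Fb: root Fb is the subdominant; major triad there is IV.
Gb7 has root Gb, degree 5 in Cb major, so V7.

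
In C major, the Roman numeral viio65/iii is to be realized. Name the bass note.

F#

The applied chord viio65/iii is rooted on D#: D#-F#-A-C.
The figure 65 means first inversion — the third is in the bass.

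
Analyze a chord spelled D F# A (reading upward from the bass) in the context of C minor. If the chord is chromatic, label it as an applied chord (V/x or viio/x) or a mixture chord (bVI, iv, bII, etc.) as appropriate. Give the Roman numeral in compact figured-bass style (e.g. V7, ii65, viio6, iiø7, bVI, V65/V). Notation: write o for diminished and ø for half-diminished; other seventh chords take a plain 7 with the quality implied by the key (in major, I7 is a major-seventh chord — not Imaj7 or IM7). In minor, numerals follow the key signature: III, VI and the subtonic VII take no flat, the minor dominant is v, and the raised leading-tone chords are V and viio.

V/V

The pitches D-F#-A form a major triad rooted on D.
D is not a diatonic chord root with this quality in C minor, but it lies a perfect fifth above G (V), so the chord functions as an applied dominant of V.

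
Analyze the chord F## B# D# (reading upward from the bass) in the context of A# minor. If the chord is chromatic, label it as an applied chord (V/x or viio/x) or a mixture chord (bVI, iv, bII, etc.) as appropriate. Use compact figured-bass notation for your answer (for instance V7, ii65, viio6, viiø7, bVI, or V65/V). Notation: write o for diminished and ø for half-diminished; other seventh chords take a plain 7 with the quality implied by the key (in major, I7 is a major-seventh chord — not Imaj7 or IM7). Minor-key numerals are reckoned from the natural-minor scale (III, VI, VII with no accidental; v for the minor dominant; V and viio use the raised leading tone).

ii64

The pitches B#-D#-F## form a minor triad rooted on B#.
B# is the second degree of A# minor. This is the minor supertonic, borrowed from the parallel major (the Dorian ii).
With F## in the bass the chord is in second inversion, so the figured bass is 64.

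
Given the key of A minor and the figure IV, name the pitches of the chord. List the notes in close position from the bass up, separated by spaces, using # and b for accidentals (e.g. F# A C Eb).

D F# A

Scale degree 4 in A minor is D; here the chord built on it is altered to a major triad. IV is the major subdominant, borrowed from the parallel major.
So the chord is D-F#-A.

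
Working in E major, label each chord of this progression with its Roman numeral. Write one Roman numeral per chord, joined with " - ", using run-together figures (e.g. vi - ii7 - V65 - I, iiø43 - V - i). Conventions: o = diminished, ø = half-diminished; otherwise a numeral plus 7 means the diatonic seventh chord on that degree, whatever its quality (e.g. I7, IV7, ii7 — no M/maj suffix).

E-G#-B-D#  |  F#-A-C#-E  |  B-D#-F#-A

E-G#-B-D#: root E is the tonic; major seventh chord there is I7.
F#-A-C#-E: minor seventh chord on F# = scale degree 2 → ii7.
B-D#-F#-A: root B is the dominant; dominant seventh chord there is V7.

I7 - ii7 - V7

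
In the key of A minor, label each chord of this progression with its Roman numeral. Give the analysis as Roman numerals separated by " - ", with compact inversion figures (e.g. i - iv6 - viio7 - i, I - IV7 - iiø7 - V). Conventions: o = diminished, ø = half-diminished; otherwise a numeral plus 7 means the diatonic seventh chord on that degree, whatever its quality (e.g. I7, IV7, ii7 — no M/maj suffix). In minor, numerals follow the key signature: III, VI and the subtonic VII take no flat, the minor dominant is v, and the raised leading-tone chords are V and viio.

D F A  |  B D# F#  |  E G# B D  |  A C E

iv - V/V - V7 - i

D-F-A: root D is the subdominant; minor triad there is iv.
B-D#-F#: chromatic; B is V of V, so V/V.
E-G#-B-D has root E, degree 5 in A minor, so V7.
A-C-E: minor triad on A = scale degree 1 → i.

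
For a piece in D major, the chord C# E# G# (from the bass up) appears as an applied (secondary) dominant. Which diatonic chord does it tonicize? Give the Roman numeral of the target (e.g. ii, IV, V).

iii

The chord is a major triad on C#.
A dominant resolves down a perfect fifth: C# → F#. In D major, F# is scale degree 3, i.e. iii.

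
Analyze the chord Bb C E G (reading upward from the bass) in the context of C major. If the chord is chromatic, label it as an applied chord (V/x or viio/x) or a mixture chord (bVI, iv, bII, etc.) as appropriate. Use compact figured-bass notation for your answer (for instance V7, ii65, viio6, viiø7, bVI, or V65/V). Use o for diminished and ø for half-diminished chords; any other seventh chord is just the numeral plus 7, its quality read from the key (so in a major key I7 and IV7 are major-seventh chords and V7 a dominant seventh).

V42/IV

The pitches C-E-G-Bb form a dominant seventh chord rooted on C.
C is not a diatonic chord root with this quality in C major, but it lies a perfect fifth above F (IV), so the chord functions as an applied dominant of IV.
With Bb in the bass the chord is in third inversion, so the figured bass is 42.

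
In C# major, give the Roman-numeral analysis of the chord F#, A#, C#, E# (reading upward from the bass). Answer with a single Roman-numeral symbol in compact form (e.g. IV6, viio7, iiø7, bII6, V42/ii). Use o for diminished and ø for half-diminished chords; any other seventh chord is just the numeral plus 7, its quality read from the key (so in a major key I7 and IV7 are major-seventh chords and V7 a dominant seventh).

IV7

The pitches F#-A#-C#-E# form a major seventh chord rooted on F#.
F# is scale degree 4 in C# major, and a major seventh chord on that degree is written IV7.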